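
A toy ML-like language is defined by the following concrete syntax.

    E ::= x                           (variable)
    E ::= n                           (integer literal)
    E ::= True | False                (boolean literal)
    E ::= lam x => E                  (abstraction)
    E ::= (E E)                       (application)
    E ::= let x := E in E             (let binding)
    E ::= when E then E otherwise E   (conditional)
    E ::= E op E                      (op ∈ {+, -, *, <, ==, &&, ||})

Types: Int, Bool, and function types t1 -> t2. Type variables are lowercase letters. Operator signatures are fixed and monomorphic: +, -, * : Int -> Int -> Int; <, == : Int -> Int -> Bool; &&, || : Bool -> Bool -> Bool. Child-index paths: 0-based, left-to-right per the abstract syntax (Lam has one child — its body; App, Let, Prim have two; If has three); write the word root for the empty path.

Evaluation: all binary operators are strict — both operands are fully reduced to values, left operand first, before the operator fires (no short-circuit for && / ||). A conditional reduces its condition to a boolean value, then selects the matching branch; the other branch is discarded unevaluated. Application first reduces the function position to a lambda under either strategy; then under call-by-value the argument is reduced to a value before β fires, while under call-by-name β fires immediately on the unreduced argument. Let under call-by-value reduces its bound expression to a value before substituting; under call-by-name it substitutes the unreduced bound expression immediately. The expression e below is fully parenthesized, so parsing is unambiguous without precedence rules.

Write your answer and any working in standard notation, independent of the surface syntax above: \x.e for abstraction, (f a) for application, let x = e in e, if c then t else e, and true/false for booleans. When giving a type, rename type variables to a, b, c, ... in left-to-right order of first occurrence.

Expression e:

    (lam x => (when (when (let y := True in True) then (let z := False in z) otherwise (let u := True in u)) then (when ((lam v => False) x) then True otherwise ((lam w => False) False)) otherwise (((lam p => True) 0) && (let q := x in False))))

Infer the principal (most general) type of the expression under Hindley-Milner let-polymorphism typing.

Answer: a -> Bool

Derivation:
let y : Bool
  unify Bool ~ Bool
let z : Bool
z : Bool
let u : Bool
u : Bool
  unify Bool ~ Bool
  unify Bool ~ Bool
\v._ : b -> Bool
x : a
  unify b -> Bool ~ a -> c
  unify b ~ a
  unify Bool ~ c
_ _ : Bool
  unify Bool ~ Bool
\w._ : d -> Bool
  unify d -> Bool ~ Bool -> e
  unify d ~ Bool
  unify Bool ~ e
_ _ : Bool
  unify Bool ~ Bool
\p._ : f -> Bool
  unify f -> Bool ~ Int -> g
  unify f ~ Int
  unify Bool ~ g
_ _ : Bool
  unify Bool ~ Bool
x : a
let q : a
  unify Bool ~ Bool
  unify Bool ~ Bool
\x._ : a -> Bool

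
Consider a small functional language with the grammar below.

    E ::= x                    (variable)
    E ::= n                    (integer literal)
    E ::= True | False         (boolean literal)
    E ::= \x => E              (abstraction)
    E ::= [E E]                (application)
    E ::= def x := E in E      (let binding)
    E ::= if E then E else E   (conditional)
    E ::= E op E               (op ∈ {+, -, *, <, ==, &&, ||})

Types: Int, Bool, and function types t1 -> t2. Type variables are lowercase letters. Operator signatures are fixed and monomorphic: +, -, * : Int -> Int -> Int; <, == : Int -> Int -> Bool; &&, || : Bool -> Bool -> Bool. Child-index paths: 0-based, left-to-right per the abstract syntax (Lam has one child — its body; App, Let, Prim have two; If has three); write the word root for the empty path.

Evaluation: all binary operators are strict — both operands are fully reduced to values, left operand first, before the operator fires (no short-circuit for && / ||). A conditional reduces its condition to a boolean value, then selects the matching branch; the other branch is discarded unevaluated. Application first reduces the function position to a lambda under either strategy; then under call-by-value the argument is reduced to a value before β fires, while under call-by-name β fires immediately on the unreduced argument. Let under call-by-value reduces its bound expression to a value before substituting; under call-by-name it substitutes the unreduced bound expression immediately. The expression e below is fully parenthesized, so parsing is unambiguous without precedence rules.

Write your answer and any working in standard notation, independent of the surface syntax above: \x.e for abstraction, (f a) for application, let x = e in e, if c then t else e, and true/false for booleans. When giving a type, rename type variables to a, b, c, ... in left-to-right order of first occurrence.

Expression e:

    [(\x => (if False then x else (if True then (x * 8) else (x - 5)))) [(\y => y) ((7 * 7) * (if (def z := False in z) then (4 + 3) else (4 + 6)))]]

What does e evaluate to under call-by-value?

Working:
step 0: ((\x.(if false then x else (if true then (x * 8) else (x - 5)))) ((\y.y) ((7 * 7) * (if (let z = false in z) then (4 + 3) else (4 + 6)))))
step 1: [delta@1.1.0] ((\x.(if false then x else (if true then (x * 8) else (x - 5)))) ((\y.y) (49 * (if (let z = false in z) then (4 + 3) else (4 + 6)))))
step 2: [let@1.1.1.0] ((\x.(if false then x else (if true then (x * 8) else (x - 5)))) ((\y.y) (49 * (if false then (4 + 3) else (4 + 6)))))
step 3: [if@1.1.1] ((\x.(if false then x else (if true then (x * 8) else (x - 5)))) ((\y.y) (49 * (4 + 6))))
step 4: [delta@1.1.1] ((\x.(if false then x else (if true then (x * 8) else (x - 5)))) ((\y.y) (49 * 10)))
step 5: [delta@1.1] ((\x.(if false then x else (if true then (x * 8) else (x - 5)))) ((\y.y) 490))
step 6: [beta@1] ((\x.(if false then x else (if true then (x * 8) else (x - 5)))) 490)
step 7: [beta@root] (if false then 490 else (if true then (490 * 8) else (490 - 5)))
step 8: [if@root] (if true then (490 * 8) else (490 - 5))
step 9: [if@root] (490 * 8)
step 10: [delta@root] 3920

Answer: 3920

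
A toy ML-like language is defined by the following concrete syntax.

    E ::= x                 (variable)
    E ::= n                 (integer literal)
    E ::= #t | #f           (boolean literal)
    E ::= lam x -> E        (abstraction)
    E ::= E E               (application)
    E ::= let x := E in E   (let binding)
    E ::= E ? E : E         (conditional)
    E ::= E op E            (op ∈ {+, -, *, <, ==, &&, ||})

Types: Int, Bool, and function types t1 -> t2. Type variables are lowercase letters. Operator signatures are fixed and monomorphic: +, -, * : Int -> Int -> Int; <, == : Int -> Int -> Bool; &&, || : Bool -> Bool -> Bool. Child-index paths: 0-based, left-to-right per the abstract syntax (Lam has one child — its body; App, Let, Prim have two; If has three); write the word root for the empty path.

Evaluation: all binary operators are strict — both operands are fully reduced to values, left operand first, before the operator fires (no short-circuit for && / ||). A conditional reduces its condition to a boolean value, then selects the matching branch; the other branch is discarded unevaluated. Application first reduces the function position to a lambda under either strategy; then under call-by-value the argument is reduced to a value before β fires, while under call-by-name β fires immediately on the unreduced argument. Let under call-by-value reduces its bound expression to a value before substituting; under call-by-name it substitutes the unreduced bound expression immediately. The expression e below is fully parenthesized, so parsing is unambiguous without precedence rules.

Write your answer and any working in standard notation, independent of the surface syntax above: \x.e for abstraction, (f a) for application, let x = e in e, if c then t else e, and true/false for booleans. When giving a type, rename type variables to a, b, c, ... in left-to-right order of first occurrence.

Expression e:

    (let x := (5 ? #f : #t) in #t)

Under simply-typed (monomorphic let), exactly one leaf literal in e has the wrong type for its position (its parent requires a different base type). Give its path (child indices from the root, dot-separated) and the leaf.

Working:
  unify Int ~ Bool
  FAIL: mismatch Int ~ Bool

Answer: 0.0 : 5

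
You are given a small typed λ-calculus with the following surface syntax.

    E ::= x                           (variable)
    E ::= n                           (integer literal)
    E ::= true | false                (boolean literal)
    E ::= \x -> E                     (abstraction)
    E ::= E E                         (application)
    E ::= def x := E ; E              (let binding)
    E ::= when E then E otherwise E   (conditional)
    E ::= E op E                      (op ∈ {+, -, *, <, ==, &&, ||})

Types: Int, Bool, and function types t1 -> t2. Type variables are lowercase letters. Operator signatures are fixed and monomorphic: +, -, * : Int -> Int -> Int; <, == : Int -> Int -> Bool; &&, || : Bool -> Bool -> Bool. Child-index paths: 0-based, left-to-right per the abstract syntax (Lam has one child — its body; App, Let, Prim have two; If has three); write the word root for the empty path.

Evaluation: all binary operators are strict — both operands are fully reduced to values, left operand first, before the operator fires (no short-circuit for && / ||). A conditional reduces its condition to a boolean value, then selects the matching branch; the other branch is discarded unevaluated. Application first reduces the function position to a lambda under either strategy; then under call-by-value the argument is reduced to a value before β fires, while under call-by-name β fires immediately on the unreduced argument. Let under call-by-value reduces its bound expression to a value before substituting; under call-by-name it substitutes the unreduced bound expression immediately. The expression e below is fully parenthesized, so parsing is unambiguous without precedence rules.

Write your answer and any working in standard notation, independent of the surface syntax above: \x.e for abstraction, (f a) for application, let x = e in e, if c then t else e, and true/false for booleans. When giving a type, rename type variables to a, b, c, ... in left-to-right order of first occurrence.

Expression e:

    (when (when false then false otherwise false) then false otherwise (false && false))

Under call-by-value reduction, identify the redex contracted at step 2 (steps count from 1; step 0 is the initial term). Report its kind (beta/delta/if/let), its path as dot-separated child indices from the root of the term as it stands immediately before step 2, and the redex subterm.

Answer: if at root : (if false then false else (false && false))

Working:
step 0: (if (if false then false else false) then false else (false && false))
step 1: [if@0] (if false then false else (false && false))
step 2: [if@root] (false && false)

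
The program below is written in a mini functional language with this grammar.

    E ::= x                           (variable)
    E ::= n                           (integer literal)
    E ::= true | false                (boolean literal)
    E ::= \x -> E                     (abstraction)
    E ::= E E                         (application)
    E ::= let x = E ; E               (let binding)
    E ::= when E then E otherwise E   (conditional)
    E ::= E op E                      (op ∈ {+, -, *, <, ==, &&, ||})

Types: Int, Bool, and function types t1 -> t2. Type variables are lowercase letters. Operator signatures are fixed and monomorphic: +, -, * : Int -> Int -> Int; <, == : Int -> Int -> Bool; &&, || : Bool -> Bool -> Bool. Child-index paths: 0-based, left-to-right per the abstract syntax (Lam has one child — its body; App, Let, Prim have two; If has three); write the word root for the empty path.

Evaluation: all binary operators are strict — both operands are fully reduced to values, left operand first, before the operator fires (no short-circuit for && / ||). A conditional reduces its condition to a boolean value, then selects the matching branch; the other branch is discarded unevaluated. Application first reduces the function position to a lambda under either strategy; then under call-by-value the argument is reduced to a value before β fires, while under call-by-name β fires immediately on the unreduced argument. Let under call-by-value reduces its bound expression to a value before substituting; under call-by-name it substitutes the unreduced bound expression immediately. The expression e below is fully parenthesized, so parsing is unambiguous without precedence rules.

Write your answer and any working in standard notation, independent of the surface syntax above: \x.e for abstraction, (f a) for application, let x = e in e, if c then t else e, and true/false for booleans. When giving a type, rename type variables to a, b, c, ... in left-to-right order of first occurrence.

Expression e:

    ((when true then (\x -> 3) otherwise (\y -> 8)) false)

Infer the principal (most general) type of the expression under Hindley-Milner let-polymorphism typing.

Answer: Int

Trace:
  unify Bool ~ Bool
\x._ : a -> Int
\y._ : b -> Int
  unify a -> Int ~ b -> Int
  unify a ~ b
  unify Int ~ Int
  unify b -> Int ~ Bool -> c
  unify b ~ Bool
  unify Int ~ c
_ _ : Int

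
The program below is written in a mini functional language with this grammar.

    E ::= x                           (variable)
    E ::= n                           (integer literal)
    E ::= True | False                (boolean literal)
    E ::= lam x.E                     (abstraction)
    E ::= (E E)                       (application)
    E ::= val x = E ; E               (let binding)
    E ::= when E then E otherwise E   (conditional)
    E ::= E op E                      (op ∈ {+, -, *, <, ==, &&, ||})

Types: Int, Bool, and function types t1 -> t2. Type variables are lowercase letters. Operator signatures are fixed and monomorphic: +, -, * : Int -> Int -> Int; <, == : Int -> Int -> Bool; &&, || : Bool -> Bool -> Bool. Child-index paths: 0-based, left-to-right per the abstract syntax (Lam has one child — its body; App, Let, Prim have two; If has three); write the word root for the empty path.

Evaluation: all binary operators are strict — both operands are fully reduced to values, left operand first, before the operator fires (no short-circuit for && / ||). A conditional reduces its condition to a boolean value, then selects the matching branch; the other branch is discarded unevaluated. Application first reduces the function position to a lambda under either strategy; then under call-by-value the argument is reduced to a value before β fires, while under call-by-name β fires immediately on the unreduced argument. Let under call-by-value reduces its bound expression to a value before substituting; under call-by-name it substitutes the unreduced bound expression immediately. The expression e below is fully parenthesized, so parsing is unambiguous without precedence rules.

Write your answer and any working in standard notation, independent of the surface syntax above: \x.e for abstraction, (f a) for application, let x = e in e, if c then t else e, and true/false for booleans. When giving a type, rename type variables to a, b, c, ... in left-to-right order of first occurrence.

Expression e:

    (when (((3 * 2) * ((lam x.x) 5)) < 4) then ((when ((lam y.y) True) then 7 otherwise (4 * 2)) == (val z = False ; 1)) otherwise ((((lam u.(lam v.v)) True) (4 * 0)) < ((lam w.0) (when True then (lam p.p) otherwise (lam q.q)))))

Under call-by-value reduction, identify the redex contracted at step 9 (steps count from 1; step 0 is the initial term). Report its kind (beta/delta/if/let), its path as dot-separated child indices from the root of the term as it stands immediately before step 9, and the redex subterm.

Derivation:
step 0: (if (((3 * 2) * ((\x.x) 5)) < 4) then ((if ((\y.y) true) then 7 else (4 * 2)) == (let z = false in 1)) else ((((\u.(\v.v)) true) (4 * 0)) < ((\w.0) (if true then (\p.p) else (\q.q)))))
step 1: [delta@0.0.0] (if ((6 * ((\x.x) 5)) < 4) then ((if ((\y.y) true) then 7 else (4 * 2)) == (let z = false in 1)) else ((((\u.(\v.v)) true) (4 * 0)) < ((\w.0) (if true then (\p.p) else (\q.q)))))
step 2: [beta@0.0.1] (if ((6 * 5) < 4) then ((if ((\y.y) true) then 7 else (4 * 2)) == (let z = false in 1)) else ((((\u.(\v.v)) true) (4 * 0)) < ((\w.0) (if true then (\p.p) else (\q.q)))))
step 3: [delta@0.0] (if (30 < 4) then ((if ((\y.y) true) then 7 else (4 * 2)) == (let z = false in 1)) else ((((\u.(\v.v)) true) (4 * 0)) < ((\w.0) (if true then (\p.p) else (\q.q)))))
step 4: [delta@0] (if false then ((if ((\y.y) true) then 7 else (4 * 2)) == (let z = false in 1)) else ((((\u.(\v.v)) true) (4 * 0)) < ((\w.0) (if true then (\p.p) else (\q.q)))))
step 5: [if@root] ((((\u.(\v.v)) true) (4 * 0)) < ((\w.0) (if true then (\p.p) else (\q.q))))
step 6: [beta@0.0] (((\v.v) (4 * 0)) < ((\w.0) (if true then (\p.p) else (\q.q))))
step 7: [delta@0.1] (((\v.v) 0) < ((\w.0) (if true then (\p.p) else (\q.q))))
step 8: [beta@0] (0 < ((\w.0) (if true then (\p.p) else (\q.q))))
step 9: [if@1.1] (0 < ((\w.0) (\p.p)))

Answer: if at 1.1 : (if true then (\p.p) else (\q.q))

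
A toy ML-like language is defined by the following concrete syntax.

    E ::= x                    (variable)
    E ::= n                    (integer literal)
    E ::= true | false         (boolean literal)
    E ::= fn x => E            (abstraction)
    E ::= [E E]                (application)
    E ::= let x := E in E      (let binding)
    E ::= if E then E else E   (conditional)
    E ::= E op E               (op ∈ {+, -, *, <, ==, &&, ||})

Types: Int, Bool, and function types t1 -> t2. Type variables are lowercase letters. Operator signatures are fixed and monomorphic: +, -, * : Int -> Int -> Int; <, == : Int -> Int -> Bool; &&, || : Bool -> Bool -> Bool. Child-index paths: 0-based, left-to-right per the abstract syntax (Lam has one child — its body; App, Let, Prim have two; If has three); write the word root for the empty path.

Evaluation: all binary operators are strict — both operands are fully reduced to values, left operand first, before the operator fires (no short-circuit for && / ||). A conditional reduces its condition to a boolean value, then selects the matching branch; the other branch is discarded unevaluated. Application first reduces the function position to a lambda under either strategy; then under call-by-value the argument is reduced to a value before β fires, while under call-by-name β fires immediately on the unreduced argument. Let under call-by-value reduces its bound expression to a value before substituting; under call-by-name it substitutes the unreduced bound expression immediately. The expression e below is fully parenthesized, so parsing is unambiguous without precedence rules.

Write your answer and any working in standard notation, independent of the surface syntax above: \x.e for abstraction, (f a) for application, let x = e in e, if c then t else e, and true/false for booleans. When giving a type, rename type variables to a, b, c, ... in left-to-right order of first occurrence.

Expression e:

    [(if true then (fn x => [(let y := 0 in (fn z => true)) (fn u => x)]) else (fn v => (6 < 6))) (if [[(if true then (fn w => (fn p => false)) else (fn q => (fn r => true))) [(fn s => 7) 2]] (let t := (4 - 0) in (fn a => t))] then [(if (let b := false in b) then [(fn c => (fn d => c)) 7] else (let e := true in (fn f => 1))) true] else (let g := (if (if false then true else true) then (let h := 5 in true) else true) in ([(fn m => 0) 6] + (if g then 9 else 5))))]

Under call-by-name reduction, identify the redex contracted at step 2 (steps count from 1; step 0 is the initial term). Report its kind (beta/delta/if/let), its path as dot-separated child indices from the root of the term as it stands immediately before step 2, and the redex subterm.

Working:
step 0: ((if true then (\x.((let y = 0 in (\z.true)) (\u.x))) else (\v.(6 < 6))) (if (((if true then (\w.(\p.false)) else (\q.(\r.true))) ((\s.7) 2)) (let t = (4 - 0) in (\a.t))) then ((if (let b = false in b) then ((\c.(\d.c)) 7) else (let e = true in (\f.1))) true) else (let g = (if (if false then true else true) then (let h = 5 in true) else true) in (((\m.0) 6) + (if g then 9 else 5)))))
step 1: [if@0] ((\x.((let y = 0 in (\z.true)) (\u.x))) (if (((if true then (\w.(\p.false)) else (\q.(\r.true))) ((\s.7) 2)) (let t = (4 - 0) in (\a.t))) then ((if (let b = false in b) then ((\c.(\d.c)) 7) else (let e = true in (\f.1))) true) else (let g = (if (if false then true else true) then (let h = 5 in true) else true) in (((\m.0) 6) + (if g then 9 else 5)))))
step 2: [beta@root] ((let y = 0 in (\z.true)) (\u.(if (((if true then (\w.(\p.false)) else (\q.(\r.true))) ((\s.7) 2)) (let t = (4 - 0) in (\a.t))) then ((if (let b = false in b) then ((\c.(\d.c)) 7) else (let e = true in (\f.1))) true) else (let g = (if (if false then true else true) then (let h = 5 in true) else true) in (((\m.0) 6) + (if g then 9 else 5))))))

Answer: beta at root : ((\x.((let y = 0 in (\z.true)) (\u.x))) (if (((if true then (\w.(\p.false)) else (\q.(\r.true))) ((\s.7) 2)) (let t = (4 - 0) in (\a.t))) then ((if (let b = false in b) then ((\c.(\d.c)) 7) else (let e = true in (\f.1))) true) else (let g = (if (if false then true else true) then (let h = 5 in true) else true) in (((\m.0) 6) + (if g then 9 else 5)))))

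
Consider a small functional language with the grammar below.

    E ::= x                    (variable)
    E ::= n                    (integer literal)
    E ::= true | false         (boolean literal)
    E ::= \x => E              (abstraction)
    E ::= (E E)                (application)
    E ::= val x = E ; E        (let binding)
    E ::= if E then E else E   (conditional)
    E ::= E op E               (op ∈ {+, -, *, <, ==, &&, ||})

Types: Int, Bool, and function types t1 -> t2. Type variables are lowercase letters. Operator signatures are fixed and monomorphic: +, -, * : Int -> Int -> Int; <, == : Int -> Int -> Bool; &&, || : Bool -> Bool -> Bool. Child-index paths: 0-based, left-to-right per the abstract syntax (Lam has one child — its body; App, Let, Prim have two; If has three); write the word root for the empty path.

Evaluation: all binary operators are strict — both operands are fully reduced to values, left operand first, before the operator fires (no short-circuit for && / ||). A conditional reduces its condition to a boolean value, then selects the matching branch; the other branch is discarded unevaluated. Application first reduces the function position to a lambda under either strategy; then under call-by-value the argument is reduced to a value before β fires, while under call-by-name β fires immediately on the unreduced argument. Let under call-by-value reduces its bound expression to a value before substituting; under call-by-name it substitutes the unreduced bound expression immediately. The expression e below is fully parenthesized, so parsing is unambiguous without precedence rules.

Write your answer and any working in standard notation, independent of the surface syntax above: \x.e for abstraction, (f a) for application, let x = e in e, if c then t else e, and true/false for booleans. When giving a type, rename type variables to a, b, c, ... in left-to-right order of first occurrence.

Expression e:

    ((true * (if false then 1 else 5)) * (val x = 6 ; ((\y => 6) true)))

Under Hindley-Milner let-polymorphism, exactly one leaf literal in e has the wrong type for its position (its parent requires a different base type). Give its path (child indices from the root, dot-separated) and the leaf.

Derivation:
  unify Bool ~ Int
  FAIL: mismatch Bool ~ Int

Answer: 0.0 : true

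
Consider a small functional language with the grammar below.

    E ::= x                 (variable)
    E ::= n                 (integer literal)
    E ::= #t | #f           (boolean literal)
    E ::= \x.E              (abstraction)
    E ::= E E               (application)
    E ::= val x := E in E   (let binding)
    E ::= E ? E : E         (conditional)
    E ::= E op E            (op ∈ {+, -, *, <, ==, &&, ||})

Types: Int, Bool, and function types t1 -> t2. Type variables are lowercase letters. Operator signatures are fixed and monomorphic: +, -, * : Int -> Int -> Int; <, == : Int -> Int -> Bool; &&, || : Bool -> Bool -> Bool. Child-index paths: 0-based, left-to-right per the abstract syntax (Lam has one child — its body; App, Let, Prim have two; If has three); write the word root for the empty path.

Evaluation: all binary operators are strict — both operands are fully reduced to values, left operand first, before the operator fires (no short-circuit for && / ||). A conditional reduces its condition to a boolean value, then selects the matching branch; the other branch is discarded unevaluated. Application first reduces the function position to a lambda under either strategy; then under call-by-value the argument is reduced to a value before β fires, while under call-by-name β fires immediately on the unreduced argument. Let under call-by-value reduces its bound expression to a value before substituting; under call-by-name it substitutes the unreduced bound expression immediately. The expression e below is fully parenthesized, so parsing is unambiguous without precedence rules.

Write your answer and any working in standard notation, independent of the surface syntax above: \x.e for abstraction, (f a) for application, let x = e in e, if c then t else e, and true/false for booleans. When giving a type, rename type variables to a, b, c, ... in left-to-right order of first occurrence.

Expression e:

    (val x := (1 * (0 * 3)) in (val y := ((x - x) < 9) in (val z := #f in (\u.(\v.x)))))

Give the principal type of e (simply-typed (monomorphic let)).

Working:
  unify Int ~ Int
  unify Int ~ Int
  unify Int ~ Int
  unify Int ~ Int
let x : Int
x : Int
  unify Int ~ Int
x : Int
  unify Int ~ Int
  unify Int ~ Int
  unify Int ~ Int
let y : Bool
let z : Bool
x : Int
\v._ : b -> Int
\u._ : a -> b -> Int

Answer: a -> b -> Int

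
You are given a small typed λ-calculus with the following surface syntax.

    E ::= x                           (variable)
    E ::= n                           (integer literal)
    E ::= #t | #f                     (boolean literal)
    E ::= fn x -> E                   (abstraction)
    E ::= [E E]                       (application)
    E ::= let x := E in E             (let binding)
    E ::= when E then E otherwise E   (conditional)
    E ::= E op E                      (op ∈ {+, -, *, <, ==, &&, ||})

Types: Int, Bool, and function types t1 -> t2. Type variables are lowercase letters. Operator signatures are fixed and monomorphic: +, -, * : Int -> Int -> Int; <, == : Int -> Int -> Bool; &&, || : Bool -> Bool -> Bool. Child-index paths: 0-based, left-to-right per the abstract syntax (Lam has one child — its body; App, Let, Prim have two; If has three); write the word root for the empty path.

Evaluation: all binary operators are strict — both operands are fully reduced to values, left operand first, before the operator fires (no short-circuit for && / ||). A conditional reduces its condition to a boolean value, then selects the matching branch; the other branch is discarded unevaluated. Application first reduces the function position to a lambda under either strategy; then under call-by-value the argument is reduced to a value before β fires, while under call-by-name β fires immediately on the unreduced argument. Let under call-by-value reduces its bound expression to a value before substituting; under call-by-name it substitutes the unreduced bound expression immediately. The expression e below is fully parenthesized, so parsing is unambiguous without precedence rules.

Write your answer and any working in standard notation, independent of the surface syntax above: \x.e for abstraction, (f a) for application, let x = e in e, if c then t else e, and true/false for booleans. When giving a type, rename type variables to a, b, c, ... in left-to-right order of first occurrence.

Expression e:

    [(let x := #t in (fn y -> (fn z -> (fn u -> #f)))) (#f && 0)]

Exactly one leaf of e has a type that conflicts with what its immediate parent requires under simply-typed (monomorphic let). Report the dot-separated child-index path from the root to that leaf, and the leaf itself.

Answer: 1.1 : 0

Trace:
let x : Bool
\u._ : c -> Bool
\z._ : b -> c -> Bool
\y._ : a -> b -> c -> Bool
  unify Bool ~ Bool
  unify Int ~ Bool
  FAIL: mismatch Int ~ Bool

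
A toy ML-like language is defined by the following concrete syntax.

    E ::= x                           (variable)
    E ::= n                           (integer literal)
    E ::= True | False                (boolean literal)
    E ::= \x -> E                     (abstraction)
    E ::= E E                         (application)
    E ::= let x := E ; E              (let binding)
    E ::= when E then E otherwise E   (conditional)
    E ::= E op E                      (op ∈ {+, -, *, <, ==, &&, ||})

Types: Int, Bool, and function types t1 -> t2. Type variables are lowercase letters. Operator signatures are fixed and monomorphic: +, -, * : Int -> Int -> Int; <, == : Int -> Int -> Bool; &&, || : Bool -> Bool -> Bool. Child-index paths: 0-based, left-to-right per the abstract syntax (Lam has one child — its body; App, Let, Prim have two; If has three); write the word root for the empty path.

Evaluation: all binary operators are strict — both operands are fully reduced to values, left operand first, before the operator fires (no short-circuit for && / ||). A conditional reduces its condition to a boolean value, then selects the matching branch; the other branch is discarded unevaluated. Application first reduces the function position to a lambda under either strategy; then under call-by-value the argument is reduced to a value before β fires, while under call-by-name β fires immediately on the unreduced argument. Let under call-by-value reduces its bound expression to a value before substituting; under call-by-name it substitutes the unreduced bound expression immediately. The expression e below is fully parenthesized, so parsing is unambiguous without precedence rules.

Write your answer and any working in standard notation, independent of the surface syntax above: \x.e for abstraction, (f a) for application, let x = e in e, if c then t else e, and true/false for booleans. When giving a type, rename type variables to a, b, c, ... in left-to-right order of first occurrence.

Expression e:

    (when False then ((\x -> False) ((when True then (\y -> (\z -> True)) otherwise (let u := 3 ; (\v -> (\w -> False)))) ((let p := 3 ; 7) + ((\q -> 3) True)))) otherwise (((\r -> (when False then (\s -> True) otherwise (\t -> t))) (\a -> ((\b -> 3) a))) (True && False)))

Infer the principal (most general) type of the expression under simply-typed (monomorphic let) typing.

Answer: Bool

Trace:
  unify Bool ~ Bool
\x._ : a -> Bool
  unify Bool ~ Bool
\z._ : c -> Bool
\y._ : b -> c -> Bool
let u : Int
\w._ : e -> Bool
\v._ : d -> e -> Bool
  unify b -> c -> Bool ~ d -> e -> Bool
  unify b ~ d
  unify c -> Bool ~ e -> Bool
  unify c ~ e
  unify Bool ~ Bool
let p : Int
  unify Int ~ Int
\q._ : f -> Int
  unify f -> Int ~ Bool -> g
  unify f ~ Bool
  unify Int ~ g
_ _ : Int
  unify Int ~ Int
  unify d -> e -> Bool ~ Int -> h
  unify d ~ Int
  unify e -> Bool ~ h
_ _ : e -> Bool
  unify a -> Bool ~ (e -> Bool) -> i
  unify a ~ e -> Bool
  unify Bool ~ i
_ _ : Bool
  unify Bool ~ Bool
\s._ : k -> Bool
t : l
\t._ : l -> l
  unify k -> Bool ~ l -> l
  unify k ~ l
  unify Bool ~ l
\r._ : j -> Bool -> Bool
\b._ : n -> Int
a : m
  unify n -> Int ~ m -> o
  unify n ~ m
  unify Int ~ o
_ _ : Int
\a._ : m -> Int
  unify j -> Bool -> Bool ~ (m -> Int) -> p
  unify j ~ m -> Int
  unify Bool -> Bool ~ p
_ _ : Bool -> Bool
  unify Bool ~ Bool
  unify Bool ~ Bool
  unify Bool -> Bool ~ Bool -> q
  unify Bool ~ Bool
  unify Bool ~ q
_ _ : Bool
  unify Bool ~ Bool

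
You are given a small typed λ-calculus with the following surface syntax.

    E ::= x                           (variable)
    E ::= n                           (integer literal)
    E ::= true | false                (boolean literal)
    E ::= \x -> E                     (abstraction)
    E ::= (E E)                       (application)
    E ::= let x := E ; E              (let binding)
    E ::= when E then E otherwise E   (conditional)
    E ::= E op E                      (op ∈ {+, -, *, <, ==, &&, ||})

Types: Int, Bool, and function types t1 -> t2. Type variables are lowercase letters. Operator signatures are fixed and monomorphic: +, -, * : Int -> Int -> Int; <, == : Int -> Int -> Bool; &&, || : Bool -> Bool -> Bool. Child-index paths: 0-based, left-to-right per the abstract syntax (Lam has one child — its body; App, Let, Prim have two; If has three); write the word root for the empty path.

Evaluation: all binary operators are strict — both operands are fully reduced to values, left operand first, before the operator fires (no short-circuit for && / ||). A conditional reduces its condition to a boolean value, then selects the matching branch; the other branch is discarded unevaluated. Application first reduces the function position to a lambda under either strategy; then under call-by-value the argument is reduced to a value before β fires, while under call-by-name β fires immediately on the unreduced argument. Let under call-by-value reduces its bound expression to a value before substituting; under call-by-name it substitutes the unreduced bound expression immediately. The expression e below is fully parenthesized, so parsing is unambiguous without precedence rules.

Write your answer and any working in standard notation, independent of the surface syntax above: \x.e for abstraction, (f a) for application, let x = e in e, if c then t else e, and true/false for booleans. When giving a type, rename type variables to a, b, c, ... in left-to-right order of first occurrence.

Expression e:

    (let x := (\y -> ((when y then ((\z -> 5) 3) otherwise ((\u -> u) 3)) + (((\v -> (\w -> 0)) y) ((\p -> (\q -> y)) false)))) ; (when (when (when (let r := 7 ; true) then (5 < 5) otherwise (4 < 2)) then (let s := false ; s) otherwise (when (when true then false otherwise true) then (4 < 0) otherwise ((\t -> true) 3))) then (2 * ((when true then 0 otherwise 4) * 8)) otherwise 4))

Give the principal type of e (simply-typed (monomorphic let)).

Working:
y : a
  unify a ~ Bool
\z._ : b -> Int
  unify b -> Int ~ Int -> c
  unify b ~ Int
  unify Int ~ c
_ _ : Int
u : d
\u._ : d -> d
  unify d -> d ~ Int -> e
  unify d ~ Int
  unify Int ~ e
_ _ : Int
  unify Int ~ Int
  unify Int ~ Int
\w._ : g -> Int
\v._ : f -> g -> Int
y : Bool
  unify f -> g -> Int ~ Bool -> h
  unify f ~ Bool
  unify g -> Int ~ h
_ _ : g -> Int
y : Bool
\q._ : j -> Bool
\p._ : i -> j -> Bool
  unify i -> j -> Bool ~ Bool -> k
  unify i ~ Bool
  unify j -> Bool ~ k
_ _ : j -> Bool
  unify g -> Int ~ (j -> Bool) -> l
  unify g ~ j -> Bool
  unify Int ~ l
_ _ : Int
  unify Int ~ Int
\y._ : Bool -> Int
let x : Bool -> Int
let r : Int
  unify Bool ~ Bool
  unify Int ~ Int
  unify Int ~ Int
  unify Int ~ Int
  unify Int ~ Int
  unify Bool ~ Bool
  unify Bool ~ Bool
let s : Bool
s : Bool
  unify Bool ~ Bool
  unify Bool ~ Bool
  unify Bool ~ Bool
  unify Int ~ Int
  unify Int ~ Int
\t._ : m -> Bool
  unify m -> Bool ~ Int -> n
  unify m ~ Int
  unify Bool ~ n
_ _ : Bool
  unify Bool ~ Bool
  unify Bool ~ Bool
  unify Bool ~ Bool
  unify Int ~ Int
  unify Bool ~ Bool
  unify Int ~ Int
  unify Int ~ Int
  unify Int ~ Int
  unify Int ~ Int
  unify Int ~ Int

Answer: Int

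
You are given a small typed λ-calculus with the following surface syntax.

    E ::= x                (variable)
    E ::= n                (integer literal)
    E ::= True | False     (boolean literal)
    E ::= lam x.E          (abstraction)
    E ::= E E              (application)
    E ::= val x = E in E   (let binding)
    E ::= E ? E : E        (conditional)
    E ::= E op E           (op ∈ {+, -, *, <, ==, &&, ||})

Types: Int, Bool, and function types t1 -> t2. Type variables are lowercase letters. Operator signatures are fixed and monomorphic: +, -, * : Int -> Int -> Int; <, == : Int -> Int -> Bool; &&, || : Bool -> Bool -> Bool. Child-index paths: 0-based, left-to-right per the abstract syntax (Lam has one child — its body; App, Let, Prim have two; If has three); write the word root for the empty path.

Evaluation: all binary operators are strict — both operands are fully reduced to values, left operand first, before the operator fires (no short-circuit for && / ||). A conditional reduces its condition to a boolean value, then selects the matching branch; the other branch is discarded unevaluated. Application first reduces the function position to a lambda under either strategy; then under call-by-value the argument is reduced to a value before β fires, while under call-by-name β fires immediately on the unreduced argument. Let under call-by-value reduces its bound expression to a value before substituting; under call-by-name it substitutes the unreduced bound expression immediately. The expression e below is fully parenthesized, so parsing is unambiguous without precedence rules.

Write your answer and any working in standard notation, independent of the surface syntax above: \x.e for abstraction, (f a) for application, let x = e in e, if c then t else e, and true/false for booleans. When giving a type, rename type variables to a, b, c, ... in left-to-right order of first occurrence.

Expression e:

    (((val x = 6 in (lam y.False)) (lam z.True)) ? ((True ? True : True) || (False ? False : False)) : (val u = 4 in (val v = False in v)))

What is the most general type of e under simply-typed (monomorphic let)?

Trace:
let x : Int
\y._ : a -> Bool
\z._ : b -> Bool
  unify a -> Bool ~ (b -> Bool) -> c
  unify a ~ b -> Bool
  unify Bool ~ c
_ _ : Bool
  unify Bool ~ Bool
  unify Bool ~ Bool
  unify Bool ~ Bool
  unify Bool ~ Bool
  unify Bool ~ Bool
  unify Bool ~ Bool
  unify Bool ~ Bool
let u : Int
let v : Bool
v : Bool
  unify Bool ~ Bool

Answer: Bool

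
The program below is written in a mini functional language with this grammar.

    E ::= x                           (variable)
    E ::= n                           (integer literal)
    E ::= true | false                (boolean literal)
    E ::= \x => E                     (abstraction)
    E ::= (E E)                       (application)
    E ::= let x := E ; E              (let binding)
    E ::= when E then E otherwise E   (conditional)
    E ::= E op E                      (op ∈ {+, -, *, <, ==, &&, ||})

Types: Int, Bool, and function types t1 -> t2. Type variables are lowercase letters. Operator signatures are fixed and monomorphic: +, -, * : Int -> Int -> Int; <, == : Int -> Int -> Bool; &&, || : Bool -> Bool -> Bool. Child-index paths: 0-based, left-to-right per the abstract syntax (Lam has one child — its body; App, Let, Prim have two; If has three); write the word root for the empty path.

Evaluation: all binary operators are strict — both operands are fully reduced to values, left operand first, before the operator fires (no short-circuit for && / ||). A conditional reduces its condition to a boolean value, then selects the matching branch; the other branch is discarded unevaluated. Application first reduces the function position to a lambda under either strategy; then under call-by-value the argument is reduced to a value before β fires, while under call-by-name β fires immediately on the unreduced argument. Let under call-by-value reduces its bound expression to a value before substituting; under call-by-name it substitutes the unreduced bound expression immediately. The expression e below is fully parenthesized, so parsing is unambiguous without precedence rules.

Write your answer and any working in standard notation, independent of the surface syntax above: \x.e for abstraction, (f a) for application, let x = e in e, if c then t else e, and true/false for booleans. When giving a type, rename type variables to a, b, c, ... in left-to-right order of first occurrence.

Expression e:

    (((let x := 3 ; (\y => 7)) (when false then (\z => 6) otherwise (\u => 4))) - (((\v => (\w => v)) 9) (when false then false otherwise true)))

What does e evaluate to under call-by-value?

Working:
step 0: (((let x = 3 in (\y.7)) (if false then (\z.6) else (\u.4))) - (((\v.(\w.v)) 9) (if false then false else true)))
step 1: [let@0.0] (((\y.7) (if false then (\z.6) else (\u.4))) - (((\v.(\w.v)) 9) (if false then false else true)))
step 2: [if@0.1] (((\y.7) (\u.4)) - (((\v.(\w.v)) 9) (if false then false else true)))
step 3: [beta@0] (7 - (((\v.(\w.v)) 9) (if false then false else true)))
step 4: [beta@1.0] (7 - ((\w.9) (if false then false else true)))
step 5: [if@1.1] (7 - ((\w.9) true))
step 6: [beta@1] (7 - 9)
step 7: [delta@root] -2

Answer: -2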